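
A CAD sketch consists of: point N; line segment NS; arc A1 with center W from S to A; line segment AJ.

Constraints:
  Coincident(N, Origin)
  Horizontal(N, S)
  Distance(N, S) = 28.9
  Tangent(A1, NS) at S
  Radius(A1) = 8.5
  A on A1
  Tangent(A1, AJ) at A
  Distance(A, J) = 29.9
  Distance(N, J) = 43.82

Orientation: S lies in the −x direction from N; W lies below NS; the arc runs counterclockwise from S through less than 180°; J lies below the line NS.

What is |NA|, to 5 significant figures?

38.414

Checks: ∠(WS, SN) = 90.00° ✓; |WS| = 8.500 ✓; |WA| = 8.500 ✓; ∠(WA, AJ) = 90.00° ✓; |AJ| = 29.90 ✓; |NJ| = 43.82 ✓.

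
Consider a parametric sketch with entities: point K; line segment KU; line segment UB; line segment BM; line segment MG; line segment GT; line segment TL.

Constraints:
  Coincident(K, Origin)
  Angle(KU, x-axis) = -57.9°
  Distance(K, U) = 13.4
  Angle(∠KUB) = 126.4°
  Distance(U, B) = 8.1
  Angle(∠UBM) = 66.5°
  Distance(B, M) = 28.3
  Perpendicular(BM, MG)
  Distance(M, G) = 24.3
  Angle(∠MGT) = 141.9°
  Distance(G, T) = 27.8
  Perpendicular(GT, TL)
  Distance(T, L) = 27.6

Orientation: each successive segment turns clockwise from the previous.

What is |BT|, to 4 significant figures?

47.50

BM is perpendicular to MG, so MG runs at 45.00°; with |MG| = 24.3, G = (1.324, 18.31). ∠MGT = 141.9° gives GT at 6.900° from the x-axis; with |GT| = 27.8, T = (28.92, 21.65). Then |BT| = |T − B| = 47.50.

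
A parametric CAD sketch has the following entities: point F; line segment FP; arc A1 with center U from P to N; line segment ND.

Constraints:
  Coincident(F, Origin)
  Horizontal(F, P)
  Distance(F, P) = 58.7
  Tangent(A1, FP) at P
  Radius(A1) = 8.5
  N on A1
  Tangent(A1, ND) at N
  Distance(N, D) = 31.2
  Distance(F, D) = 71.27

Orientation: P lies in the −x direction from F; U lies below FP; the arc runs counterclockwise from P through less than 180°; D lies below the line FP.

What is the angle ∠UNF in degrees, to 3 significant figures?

6.57°

Checks: |FP| = 58.70 ✓; |UN| = 8.500 ✓; ∠(UN, ND) = 90.00° ✓; |ND| = 31.20 ✓; |FD| = 71.27 ✓.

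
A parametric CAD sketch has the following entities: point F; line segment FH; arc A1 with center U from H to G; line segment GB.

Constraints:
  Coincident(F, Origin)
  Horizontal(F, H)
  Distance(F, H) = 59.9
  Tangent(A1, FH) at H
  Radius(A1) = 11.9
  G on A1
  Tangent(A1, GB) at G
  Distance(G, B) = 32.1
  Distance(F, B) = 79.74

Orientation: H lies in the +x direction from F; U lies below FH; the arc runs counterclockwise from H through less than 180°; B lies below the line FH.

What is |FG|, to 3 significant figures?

52.6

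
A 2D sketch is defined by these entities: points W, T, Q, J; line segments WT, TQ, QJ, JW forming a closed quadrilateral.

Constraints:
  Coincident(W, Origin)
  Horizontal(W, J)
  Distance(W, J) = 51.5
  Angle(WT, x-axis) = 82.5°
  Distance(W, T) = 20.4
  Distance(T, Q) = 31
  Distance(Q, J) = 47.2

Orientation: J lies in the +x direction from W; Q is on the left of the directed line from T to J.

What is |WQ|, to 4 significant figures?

48.02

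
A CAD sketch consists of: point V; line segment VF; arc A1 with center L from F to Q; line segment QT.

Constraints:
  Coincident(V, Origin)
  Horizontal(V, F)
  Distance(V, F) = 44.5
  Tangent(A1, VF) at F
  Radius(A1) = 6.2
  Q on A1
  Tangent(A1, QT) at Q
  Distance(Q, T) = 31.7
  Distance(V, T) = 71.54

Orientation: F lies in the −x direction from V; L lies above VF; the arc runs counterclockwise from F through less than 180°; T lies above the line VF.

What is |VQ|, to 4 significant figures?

41.80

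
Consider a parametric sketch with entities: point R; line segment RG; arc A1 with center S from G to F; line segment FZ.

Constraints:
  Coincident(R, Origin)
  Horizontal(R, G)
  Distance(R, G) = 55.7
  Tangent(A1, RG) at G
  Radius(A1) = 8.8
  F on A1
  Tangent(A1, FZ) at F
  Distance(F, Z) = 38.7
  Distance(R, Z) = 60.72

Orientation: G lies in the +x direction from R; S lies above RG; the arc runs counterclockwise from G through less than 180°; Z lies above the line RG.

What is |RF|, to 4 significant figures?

64.38

Checks: |SF| = 8.800 ✓; ∠(SF, FZ) = 90.00° ✓; |FZ| = 38.70 ✓; |RZ| = 60.72 ✓.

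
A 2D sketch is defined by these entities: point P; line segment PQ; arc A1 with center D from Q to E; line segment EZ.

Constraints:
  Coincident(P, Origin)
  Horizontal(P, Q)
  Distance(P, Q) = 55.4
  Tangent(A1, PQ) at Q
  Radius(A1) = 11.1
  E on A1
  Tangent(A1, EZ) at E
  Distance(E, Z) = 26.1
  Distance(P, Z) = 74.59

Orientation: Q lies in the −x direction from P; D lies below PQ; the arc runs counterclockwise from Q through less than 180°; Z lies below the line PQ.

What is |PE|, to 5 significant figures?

67.546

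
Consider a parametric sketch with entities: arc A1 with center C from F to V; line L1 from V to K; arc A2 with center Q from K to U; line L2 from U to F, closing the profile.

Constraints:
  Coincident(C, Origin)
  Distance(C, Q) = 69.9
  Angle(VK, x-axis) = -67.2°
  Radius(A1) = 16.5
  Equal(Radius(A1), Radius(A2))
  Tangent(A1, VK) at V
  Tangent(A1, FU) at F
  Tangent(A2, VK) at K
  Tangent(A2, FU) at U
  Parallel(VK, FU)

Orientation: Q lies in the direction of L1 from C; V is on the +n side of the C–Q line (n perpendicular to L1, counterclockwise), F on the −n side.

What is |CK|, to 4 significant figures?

71.82

Tangency of A1 to both parallel lines with radius 16.5 puts V and F at C ± 16.5·n: V = (15.21, 6.394), F = (-15.21, -6.394). Equal radii place K and U the same way about Q: K = Q + 16.5·n = (42.30, -58.04), U = Q − 16.5·n = (11.88, -70.83). Then |CK| = |K − C| = 71.82.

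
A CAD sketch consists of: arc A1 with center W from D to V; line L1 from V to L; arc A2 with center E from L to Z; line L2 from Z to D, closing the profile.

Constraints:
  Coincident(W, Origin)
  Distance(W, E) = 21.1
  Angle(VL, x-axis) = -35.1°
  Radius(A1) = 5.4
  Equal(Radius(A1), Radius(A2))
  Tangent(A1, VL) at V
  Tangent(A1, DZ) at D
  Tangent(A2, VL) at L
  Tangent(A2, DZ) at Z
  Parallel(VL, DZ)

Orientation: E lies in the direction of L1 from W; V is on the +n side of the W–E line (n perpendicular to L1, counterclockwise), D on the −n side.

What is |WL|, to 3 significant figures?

21.8

The slot axis is L1's direction at -35.1°, so u = (cos -35.1°, sin -35.1°) = (0.818, -0.575) and n = (−sin -35.1°, cos -35.1°) = (0.575, 0.818). W is at the origin and E lies 21.1 along u from W, so E = 21.1·u = (17.3, -12.1). Tangency of A1 to both parallel lines with radius 5.4 puts V and D at W ± 5.4·n: V = (3.11, 4.42), D = (-3.11, -4.42). Equal radii place L and Z the same way about E: L = E + 5.4·n = (20.4, -7.71), Z = E − 5.4·n = (14.2, -16.6). Then |WL| = |L − W| = 21.8.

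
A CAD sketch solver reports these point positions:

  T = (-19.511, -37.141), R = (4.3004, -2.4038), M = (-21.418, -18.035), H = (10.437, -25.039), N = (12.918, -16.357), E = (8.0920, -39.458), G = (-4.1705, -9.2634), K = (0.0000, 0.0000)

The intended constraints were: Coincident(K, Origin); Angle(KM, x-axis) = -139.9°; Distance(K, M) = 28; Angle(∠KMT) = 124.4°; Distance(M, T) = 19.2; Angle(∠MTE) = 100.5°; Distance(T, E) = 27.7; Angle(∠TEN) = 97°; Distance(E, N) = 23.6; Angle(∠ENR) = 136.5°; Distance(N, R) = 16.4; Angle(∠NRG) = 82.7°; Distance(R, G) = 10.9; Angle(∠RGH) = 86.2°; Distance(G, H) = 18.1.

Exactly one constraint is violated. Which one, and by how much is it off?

Distance(G, H) = 18.1 — off by 3.40.

K = (0.00, 0.00) ✓; KM at -139.9° ✓; |KM| = 28.00 ✓; ∠KMT = 124.4° ✓; |MT| = 19.20 ✓; ∠MTE = 100.5° ✓; |TE| = 27.70 ✓; ∠TEN = 97.00° ✓; |EN| = 23.60 ✓; ∠ENR = 136.5° ✓; |NR| = 16.40 ✓; ∠NRG = 82.70° ✓; |RG| = 10.90 ✓; ∠RGH = 86.20° ✓; |GH| = 21.50 ✗.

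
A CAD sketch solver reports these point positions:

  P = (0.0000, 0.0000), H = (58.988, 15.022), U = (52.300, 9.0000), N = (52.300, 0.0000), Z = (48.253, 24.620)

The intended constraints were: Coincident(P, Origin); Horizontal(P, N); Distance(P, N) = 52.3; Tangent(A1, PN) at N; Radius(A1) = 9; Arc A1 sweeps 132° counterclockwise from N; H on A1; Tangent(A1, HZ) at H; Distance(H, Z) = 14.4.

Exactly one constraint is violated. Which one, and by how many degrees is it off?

Tangent(A1, HZ) at H — off by 6.20°.

P = (0.00, 0.00) ✓; P.y = 0.00, N.y = 0.00 ✓; |PN| = 52.30 ✓; ∠(UN, NP) = 90.00° ✓; |UN| = 9.000 ✓; bearing(U→H) − bearing(U→N) = 132.0° ✓; |UH| = 9.000 ✓; ∠(UH, HZ) = 83.80° ✗; |HZ| = 14.40 ✓.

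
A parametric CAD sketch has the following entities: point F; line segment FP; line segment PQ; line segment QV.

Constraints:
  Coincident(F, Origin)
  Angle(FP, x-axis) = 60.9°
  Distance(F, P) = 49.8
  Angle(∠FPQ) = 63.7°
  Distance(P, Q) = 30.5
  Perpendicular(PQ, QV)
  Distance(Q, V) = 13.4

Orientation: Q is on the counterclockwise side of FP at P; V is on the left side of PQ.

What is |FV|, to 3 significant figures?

32.4

∠FPQ = 63.7°, so PQ runs at 60.9° + (180° − 63.7°) = 177° from the x-axis; with |PQ| = 30.5, Q = P + 30.5·(cos 177°, sin 177°) = (-6.24, 45.0). PQ ⟂ QV; with |QV| = 13.4 on the left of PQ, V = Q + 13.4·(-0.0488, -0.999) = (-6.90, 31.6). Then |FV| = |V − F| = 32.4.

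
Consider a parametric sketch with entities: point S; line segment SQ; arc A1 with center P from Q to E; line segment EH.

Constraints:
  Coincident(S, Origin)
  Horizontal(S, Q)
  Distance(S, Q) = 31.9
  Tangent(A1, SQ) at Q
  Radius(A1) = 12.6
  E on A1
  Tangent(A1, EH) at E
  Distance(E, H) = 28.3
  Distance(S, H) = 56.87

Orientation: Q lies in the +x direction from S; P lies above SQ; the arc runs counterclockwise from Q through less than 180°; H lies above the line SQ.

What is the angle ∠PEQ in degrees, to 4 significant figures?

37.78°

Checks: S.y = 0.00, Q.y = 0.00 ✓; |PE| = 12.60 ✓; ∠(PE, EH) = 90.00° ✓; |EH| = 28.30 ✓; |SH| = 56.87 ✓.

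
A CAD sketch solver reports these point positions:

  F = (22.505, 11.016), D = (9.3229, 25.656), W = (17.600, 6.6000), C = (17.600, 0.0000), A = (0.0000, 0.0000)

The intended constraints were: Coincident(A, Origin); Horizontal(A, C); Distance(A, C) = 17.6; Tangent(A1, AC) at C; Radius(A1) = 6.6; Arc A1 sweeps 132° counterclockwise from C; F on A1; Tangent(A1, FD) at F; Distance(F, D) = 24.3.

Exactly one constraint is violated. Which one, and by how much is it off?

Distance(F, D) = 24.3 — off by 4.60.

A = (0.00, 0.00) ✓; A.y = 0.00, C.y = 0.00 ✓; |AC| = 17.60 ✓; ∠(WC, CA) = 90.00° ✓; |WC| = 6.600 ✓; bearing(W→F) − bearing(W→C) = 132.0° ✓; |WF| = 6.600 ✓; ∠(WF, FD) = 90.00° ✓; |FD| = 19.70 ✗.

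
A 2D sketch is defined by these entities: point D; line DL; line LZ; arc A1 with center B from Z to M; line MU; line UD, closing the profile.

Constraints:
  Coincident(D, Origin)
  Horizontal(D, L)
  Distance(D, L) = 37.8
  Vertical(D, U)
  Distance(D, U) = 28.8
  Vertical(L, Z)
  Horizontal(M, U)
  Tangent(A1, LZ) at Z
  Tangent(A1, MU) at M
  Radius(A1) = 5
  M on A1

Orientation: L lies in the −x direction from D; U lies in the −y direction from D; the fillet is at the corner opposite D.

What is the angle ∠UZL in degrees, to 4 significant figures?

97.54°

D is at the origin; D and L share the same y with |DL| = 37.8 and L on the −x side, so L = (-37.80, 0.000). DU is vertical with |DU| = 28.8 and U on the −y side, so U = (0.000, -28.80). The virtual corner opposite D is at (-37.80, -28.80). Tangency of A1 to LZ means the radius BZ is perpendicular to LZ and the tangent condition forces BM to be normal to MU, with radius 5.0, so the center B sits 5.0 in from both sides at B = (-32.80, -23.80). That places the tangent points at Z = (-37.80, -23.80) on LZ and M = (-32.80, -28.80) on MU. Then cos ∠UZL = ZU·ZL / (|ZU||ZL|), giving 97.54°.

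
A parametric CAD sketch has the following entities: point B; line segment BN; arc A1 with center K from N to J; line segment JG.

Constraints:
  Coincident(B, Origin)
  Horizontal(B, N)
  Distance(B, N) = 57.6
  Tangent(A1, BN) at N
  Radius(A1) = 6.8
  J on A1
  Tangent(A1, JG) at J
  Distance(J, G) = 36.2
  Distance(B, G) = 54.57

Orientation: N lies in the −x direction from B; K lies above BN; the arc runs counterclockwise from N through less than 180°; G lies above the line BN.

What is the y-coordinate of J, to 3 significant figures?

4.46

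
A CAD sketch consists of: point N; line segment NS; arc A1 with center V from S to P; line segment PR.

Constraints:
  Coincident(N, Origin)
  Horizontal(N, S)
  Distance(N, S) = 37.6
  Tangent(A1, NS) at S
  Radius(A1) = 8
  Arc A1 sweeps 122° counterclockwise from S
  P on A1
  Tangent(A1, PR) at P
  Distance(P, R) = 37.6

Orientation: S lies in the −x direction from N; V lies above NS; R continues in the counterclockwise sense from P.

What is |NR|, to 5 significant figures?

67.244

On A1, S sits at bearing -90° from V; a 122° counterclockwise sweep puts P at bearing 32°, so P = V + 8.0·(cos 32°, sin 32°) = (-30.816, 12.239). Since A1 is tangent to PR there, VP ⟂ PR, so PR runs along (−sin 32°, cos 32°); with |PR| = 37.6, R = (-50.741, 44.126). Then |NR| = |R − N| = 67.244.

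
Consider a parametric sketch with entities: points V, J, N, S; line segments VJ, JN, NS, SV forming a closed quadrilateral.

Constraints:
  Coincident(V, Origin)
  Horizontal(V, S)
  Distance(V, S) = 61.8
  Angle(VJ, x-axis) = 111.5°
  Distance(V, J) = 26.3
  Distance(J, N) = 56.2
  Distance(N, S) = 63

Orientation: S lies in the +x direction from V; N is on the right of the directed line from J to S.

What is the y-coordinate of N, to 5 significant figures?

-29.475

V is at the origin; V and S share the same y with |VS| = 61.8 and S in +x, so S = (61.8, 0). VJ runs at 111.5° with |VJ| = 26.3, so J = (-9.6390, 24.470). N is determined by |JN| = 56.2 and |NS| = 63.0 together: it lies at the intersection of circle(J, 56.2) and circle(S, 63.0). With |JS| = 75.514, the foot of the radical line on JS is 32.390 from J and the perpendicular offset is √(56.2² − 32.390²) = 45.928. Taking the right-of-JS solution: N = (6.1204, -29.475).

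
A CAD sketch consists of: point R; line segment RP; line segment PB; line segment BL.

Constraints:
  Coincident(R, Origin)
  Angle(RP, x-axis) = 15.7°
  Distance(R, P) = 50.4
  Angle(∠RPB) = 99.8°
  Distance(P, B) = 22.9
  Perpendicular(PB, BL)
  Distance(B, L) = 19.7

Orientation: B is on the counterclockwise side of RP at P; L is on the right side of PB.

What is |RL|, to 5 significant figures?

76.173

∠RPB = 99.8°, so PB runs at 15.7° + (180° − 99.8°) = 95.900° from the x-axis; with |PB| = 22.9, B = P + 22.9·(cos 95.900°, sin 95.900°) = (46.166, 36.417). PB ⟂ BL; with |BL| = 19.7 on the right of PB, L = B + 19.7·(0.99470, 0.10279) = (65.761, 38.442). Then |RL| = |L − R| = 76.173.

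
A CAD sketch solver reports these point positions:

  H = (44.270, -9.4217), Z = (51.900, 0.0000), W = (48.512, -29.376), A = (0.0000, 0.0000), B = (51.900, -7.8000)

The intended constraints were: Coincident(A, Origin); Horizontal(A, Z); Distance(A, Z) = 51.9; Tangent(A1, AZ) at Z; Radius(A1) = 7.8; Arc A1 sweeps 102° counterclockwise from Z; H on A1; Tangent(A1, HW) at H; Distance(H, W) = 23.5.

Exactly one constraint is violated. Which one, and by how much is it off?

Distance(H, W) = 23.5 — off by 3.10.

A = (0.00, 0.00) ✓; A.y = 0.00, Z.y = 0.00 ✓; |AZ| = 51.90 ✓; ∠(BZ, ZA) = 90.00° ✓; |BZ| = 7.800 ✓; bearing(B→H) − bearing(B→Z) = 102.0° ✓; |BH| = 7.800 ✓; ∠(BH, HW) = 90.00° ✓; |HW| = 20.40 ✗.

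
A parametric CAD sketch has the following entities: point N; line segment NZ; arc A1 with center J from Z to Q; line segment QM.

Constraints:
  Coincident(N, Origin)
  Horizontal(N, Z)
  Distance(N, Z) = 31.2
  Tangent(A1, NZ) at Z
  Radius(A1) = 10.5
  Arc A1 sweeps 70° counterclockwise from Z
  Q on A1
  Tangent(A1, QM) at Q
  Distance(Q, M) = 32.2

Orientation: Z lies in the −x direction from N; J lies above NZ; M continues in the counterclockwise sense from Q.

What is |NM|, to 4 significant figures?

38.57

On A1, Z sits at bearing -90° from J; a 70° counterclockwise sweep puts Q at bearing -20°, so Q = J + 10.5·(cos -20°, sin -20°) = (-21.33, 6.909). Tangency of A1 to QM means the radius JQ is perpendicular to QM, so QM runs along (−sin -20°, cos -20°); with |QM| = 32.2, M = (-10.32, 37.17). Then |NM| = |M − N| = 38.57.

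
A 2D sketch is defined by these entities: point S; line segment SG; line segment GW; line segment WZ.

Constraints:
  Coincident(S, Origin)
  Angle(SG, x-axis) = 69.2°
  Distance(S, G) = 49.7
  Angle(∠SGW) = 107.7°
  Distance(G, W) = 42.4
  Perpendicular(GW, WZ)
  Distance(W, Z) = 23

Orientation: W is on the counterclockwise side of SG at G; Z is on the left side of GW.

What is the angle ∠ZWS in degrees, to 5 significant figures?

50.536°

∠SGW = 107.7°, so GW runs at 69.2° + (180° − 107.7°) = 141.50° from the x-axis; with |GW| = 42.4, W = G + 42.4·(cos 141.50°, sin 141.50°) = (-15.534, 72.855). GW is perpendicular to WZ; with |WZ| = 23.0 on the left of GW, Z = W + 23.0·(-0.62251, -0.78261) = (-29.852, 54.855). Then cos ∠ZWS = WZ·WS / (|WZ||WS|), giving 50.536°.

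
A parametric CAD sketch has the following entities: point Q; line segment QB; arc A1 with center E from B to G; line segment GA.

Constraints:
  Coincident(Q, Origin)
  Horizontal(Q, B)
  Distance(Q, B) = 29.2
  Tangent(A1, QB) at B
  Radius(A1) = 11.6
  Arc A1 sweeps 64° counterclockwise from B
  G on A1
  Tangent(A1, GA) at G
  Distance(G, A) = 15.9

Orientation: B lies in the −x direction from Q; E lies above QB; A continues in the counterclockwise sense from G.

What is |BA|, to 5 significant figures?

27.120

On A1, B sits at bearing -90° from E; a 64° counterclockwise sweep puts G at bearing -26°, so G = E + 11.6·(cos -26°, sin -26°) = (-18.774, 6.5149). A1 meets GA tangentially, so EG is at right angles to GA, so GA runs along (−sin -26°, cos -26°); with |GA| = 15.9, A = (-11.804, 20.806). Then |BA| = |A − B| = 27.120.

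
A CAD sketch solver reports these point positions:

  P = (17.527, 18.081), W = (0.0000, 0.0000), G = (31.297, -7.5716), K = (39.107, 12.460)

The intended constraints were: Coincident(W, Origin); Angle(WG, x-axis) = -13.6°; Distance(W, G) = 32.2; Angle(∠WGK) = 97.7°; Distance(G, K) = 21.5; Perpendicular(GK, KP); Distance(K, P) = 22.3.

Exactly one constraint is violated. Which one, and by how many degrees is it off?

Perpendicular(GK, KP) — off by 6.70°.

W = (0.00, 0.00) ✓; WG at -13.60° ✓; |WG| = 32.20 ✓; ∠WGK = 97.70° ✓; |GK| = 21.50 ✓; ∠(GK, KP) = 96.70° ✗; |KP| = 22.30 ✓.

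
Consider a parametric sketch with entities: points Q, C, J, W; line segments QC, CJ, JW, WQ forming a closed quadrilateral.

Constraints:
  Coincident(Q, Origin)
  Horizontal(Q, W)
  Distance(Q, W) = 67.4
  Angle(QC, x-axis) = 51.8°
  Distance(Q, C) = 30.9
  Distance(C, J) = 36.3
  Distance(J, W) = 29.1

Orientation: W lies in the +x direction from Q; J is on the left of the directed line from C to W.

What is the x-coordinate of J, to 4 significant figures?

55.34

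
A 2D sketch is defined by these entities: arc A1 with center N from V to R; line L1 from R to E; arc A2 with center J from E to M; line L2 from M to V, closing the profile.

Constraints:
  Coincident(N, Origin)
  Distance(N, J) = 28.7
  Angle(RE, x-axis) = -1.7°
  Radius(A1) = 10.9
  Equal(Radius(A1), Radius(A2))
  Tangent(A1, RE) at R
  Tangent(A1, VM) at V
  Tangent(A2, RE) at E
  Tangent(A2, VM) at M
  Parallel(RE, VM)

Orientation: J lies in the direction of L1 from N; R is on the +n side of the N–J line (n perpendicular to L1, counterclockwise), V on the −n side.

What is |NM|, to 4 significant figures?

30.70

Tangency of A1 to both parallel lines with radius 10.9 puts R and V at N ± 10.9·n: R = (0.3234, 10.90), V = (-0.3234, -10.90). Equal radii place E and M the same way about J: E = J + 10.9·n = (29.01, 10.04), M = J − 10.9·n = (28.36, -11.75). Then |NM| = |M − N| = 30.70.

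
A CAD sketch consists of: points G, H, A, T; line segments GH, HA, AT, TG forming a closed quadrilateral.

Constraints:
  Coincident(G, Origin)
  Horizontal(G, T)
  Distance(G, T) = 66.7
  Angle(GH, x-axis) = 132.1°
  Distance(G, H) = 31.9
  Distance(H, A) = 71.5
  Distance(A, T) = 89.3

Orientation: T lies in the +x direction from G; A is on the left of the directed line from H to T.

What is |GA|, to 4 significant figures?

82.31

G is at the origin; GT is horizontal with |GT| = 66.7 and T in +x, so T = (66.7, 0). GH runs at 132.1° with |GH| = 31.9, so H = (-21.39, 23.67). A is determined by |HA| = 71.5 and |AT| = 89.3 together: it lies at the intersection of circle(H, 71.5) and circle(T, 89.3). With |HT| = 91.21, the foot of the radical line on HT is 29.92 from H and the perpendicular offset is √(71.5² − 29.92²) = 64.94. Taking the left-of-HT solution: A = (24.36, 78.62).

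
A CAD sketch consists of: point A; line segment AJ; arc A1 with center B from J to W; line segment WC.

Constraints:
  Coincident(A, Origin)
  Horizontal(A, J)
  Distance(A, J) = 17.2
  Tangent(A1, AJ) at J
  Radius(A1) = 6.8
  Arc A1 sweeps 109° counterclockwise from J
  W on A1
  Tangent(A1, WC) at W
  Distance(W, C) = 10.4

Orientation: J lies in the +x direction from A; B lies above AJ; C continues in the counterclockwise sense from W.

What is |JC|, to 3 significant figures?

19.1

A is at the origin; A and J share the same y with |AJ| = 17.2 and J on the +x side, so J = (17.2, 0.00). A1 meets AJ tangentially, so BJ is at right angles to AJ, so B = J + (0, 6.8) = (17.2, 6.80). On A1, J sits at bearing -90° from B; a 109° counterclockwise sweep puts W at bearing 19°, so W = B + 6.8·(cos 19°, sin 19°) = (23.6, 9.01). The tangent condition forces BW to be normal to WC, so WC runs along (−sin 19°, cos 19°); with |WC| = 10.4, C = (20.2, 18.8). Then |JC| = |C − J| = 19.1.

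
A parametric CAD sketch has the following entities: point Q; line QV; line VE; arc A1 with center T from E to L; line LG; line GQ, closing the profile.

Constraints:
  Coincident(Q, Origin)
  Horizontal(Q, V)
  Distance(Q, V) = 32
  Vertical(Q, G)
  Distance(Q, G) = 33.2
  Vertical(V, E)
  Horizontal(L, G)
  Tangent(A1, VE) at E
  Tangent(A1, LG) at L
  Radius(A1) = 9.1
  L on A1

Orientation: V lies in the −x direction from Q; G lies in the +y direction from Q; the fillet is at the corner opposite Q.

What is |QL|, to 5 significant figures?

40.332

Q is at the origin; QV is horizontal with |QV| = 32.0 and V on the −x side, so V = (-32.000, 0.0000). QG is vertical with |QG| = 33.2 and G on the +y side, so G = (0.0000, 33.200). The virtual corner opposite Q is at (-32.000, 33.200). The tangent condition forces TE to be normal to VE and since A1 is tangent to LG there, TL ⟂ LG, with radius 9.1, so the center T sits 9.1 in from both sides at T = (-22.900, 24.100). That places the tangent points at E = (-32.000, 24.100) on VE and L = (-22.900, 33.200) on LG. Then |QL| = |L − Q| = 40.332.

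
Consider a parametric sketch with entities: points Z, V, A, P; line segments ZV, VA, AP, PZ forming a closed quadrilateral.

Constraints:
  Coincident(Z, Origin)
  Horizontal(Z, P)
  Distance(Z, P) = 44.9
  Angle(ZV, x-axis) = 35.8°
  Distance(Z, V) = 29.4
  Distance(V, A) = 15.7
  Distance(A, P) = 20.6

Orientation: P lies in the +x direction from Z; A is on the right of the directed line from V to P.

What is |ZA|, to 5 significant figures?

24.402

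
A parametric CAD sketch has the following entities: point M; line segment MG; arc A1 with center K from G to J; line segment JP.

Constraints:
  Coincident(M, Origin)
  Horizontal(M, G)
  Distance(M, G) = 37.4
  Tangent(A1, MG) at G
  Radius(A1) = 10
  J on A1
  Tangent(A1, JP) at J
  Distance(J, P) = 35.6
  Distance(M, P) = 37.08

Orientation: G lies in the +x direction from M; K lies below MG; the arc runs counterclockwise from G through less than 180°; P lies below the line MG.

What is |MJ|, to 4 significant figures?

29.21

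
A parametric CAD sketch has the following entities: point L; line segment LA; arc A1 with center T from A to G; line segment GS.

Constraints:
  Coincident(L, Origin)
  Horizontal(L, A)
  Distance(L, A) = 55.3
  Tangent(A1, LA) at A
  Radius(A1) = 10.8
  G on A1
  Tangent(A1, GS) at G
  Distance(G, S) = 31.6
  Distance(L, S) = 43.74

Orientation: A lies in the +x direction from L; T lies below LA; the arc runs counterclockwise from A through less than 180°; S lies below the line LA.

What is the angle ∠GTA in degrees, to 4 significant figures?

58.65°

L is at the origin; L and A share the same y with |LA| = 55.3 and A on the +x side, so A = (55.30, 0.000). A1 meets LA tangentially, so TA is at right angles to LA, so T = A + (0, -10.8) = (55.30, -10.80). Since TG ⟂ GS (tangency), |TS| = √(10.8² + 31.6²) = 33.39 regardless of where G sits on A1. So S lies on both circle(L, 43.74) and circle(T, 33.39); the below-LA intersection is S = (29.64, -32.17). G is the foot of the tangent from S: G = (46.08, -5.181).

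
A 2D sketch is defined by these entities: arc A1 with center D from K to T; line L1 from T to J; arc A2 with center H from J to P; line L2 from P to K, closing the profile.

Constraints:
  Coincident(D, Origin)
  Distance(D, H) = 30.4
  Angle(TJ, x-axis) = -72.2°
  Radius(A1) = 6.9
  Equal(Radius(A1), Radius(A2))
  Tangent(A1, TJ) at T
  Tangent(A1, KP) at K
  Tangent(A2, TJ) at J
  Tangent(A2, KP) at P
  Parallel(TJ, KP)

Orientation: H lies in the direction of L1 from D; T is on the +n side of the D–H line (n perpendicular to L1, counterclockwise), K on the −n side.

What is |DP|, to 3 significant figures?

31.2

The slot axis is L1's direction at -72.2°, so u = (cos -72.2°, sin -72.2°) = (0.306, -0.952) and n = (−sin -72.2°, cos -72.2°) = (0.952, 0.306). D is at the origin and H lies 30.4 along u from D, so H = 30.4·u = (9.29, -28.9). Tangency of A1 to both parallel lines with radius 6.9 puts T and K at D ± 6.9·n: T = (6.57, 2.11), K = (-6.57, -2.11). Equal radii place J and P the same way about H: J = H + 6.9·n = (15.9, -26.8), P = H − 6.9·n = (2.72, -31.1). Then |DP| = |P − D| = 31.2.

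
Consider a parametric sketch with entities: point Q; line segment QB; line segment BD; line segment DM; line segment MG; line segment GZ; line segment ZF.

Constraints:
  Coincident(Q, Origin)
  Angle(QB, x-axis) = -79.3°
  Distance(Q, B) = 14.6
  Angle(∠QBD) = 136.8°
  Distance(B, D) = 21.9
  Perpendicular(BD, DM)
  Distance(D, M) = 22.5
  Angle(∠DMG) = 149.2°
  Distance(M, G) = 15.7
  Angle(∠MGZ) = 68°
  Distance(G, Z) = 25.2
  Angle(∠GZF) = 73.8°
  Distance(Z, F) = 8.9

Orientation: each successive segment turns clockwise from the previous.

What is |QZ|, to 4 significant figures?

11.00

Q is at the origin; QB runs at -79.3° with length 14.6, so B = (2.711, -14.35). ∠QBD = 136.8° gives BD at -122.5° from the x-axis; with |BD| = 21.9, D = (-9.056, -32.82). The perpendicularity gives DM at right angles to BD, so DM runs at 147.5°; with |DM| = 22.5, M = (-28.03, -20.73). ∠DMG = 149.2° gives MG at 116.7° from the x-axis; with |MG| = 15.7, G = (-35.09, -6.701). ∠MGZ = 68.0° gives GZ at 4.700° from the x-axis; with |GZ| = 25.2, Z = (-9.971, -4.636). Then |QZ| = |Z − Q| = 11.00.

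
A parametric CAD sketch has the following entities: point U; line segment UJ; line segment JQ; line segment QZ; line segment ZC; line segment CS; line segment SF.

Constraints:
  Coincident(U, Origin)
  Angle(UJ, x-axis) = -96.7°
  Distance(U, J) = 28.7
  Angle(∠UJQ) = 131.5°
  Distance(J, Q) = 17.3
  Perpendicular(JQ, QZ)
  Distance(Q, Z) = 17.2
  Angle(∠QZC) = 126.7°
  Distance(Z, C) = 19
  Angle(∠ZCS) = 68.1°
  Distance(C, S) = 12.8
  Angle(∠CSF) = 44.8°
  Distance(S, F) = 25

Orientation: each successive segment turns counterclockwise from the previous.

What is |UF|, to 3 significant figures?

40.1

U is at the origin; UJ runs at -96.7° with length 28.7, so J = (-3.35, -28.5). ∠UJQ = 131.5° gives JQ at -48.2° from the x-axis; with |JQ| = 17.3, Q = (8.18, -41.4). JQ ⟂ QZ, so QZ runs at 41.8°; with |QZ| = 17.2, Z = (21.0, -29.9). ∠QZC = 126.7° gives ZC at 95.1° from the x-axis; with |ZC| = 19.0, C = (19.3, -11.0). ∠ZCS = 68.1° gives CS at -153° from the x-axis; with |CS| = 12.8, S = (7.91, -16.8). ∠CSF = 44.8° gives SF at -17.8° from the x-axis; with |SF| = 25.0, F = (31.7, -24.5). Then |UF| = |F − U| = 40.1.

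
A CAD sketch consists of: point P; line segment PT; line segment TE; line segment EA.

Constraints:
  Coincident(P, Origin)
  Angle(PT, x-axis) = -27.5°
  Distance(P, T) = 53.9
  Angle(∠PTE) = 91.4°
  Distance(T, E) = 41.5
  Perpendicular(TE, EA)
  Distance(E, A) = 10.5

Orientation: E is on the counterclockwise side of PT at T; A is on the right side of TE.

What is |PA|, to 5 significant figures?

77.321

∠PTE = 91.4°, so TE runs at -27.5° + (180° − 91.4°) = 61.100° from the x-axis; with |TE| = 41.5, E = T + 41.5·(cos 61.100°, sin 61.100°) = (67.866, 11.444). The perpendicularity gives EA at right angles to TE; with |EA| = 10.5 on the right of TE, A = E + 10.5·(0.87546, -0.48328) = (77.058, 6.3691). Then |PA| = |A − P| = 77.321.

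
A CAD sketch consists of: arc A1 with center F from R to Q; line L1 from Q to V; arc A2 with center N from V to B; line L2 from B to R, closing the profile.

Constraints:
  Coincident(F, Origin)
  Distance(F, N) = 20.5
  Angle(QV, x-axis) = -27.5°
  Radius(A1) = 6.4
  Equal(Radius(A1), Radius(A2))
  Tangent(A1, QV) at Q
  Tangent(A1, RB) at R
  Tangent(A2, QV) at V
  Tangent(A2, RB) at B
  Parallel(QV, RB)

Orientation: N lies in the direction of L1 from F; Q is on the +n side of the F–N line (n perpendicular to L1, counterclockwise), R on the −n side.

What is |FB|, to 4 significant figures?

21.48

The slot axis is L1's direction at -27.5°, so u = (cos -27.5°, sin -27.5°) = (0.8870, -0.4617) and n = (−sin -27.5°, cos -27.5°) = (0.4617, 0.8870). F is at the origin and N lies 20.5 along u from F, so N = 20.5·u = (18.18, -9.466). Tangency of A1 to both parallel lines with radius 6.4 puts Q and R at F ± 6.4·n: Q = (2.955, 5.677), R = (-2.955, -5.677). Equal radii place V and B the same way about N: V = N + 6.4·n = (21.14, -3.789), B = N − 6.4·n = (15.23, -15.14). Then |FB| = |B − F| = 21.48.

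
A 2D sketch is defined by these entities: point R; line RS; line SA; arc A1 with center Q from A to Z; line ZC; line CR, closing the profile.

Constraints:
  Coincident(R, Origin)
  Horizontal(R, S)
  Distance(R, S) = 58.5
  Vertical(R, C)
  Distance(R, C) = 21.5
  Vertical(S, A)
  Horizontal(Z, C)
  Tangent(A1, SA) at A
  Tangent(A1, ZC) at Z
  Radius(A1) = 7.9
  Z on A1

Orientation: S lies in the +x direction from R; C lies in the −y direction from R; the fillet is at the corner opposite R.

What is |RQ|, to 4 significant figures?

52.40

R is at the origin; RS is horizontal with |RS| = 58.5 and S on the +x side, so S = (58.50, 0.000). R and C share the same x with |RC| = 21.5 and C on the −y side, so C = (0.000, -21.50). The virtual corner opposite R is at (58.50, -21.50). A1 meets SA tangentially, so QA is at right angles to SA and since A1 is tangent to ZC there, QZ ⟂ ZC, with radius 7.9, so the center Q sits 7.9 in from both sides at Q = (50.60, -13.60). Then |RQ| = |Q − R| = 52.40.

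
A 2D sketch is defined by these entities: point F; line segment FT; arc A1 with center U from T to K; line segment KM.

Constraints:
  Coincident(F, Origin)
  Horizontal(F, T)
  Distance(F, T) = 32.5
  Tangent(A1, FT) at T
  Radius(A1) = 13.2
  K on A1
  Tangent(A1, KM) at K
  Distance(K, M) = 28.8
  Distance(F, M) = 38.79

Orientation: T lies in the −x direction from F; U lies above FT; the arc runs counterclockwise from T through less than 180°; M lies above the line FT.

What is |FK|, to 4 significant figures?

21.97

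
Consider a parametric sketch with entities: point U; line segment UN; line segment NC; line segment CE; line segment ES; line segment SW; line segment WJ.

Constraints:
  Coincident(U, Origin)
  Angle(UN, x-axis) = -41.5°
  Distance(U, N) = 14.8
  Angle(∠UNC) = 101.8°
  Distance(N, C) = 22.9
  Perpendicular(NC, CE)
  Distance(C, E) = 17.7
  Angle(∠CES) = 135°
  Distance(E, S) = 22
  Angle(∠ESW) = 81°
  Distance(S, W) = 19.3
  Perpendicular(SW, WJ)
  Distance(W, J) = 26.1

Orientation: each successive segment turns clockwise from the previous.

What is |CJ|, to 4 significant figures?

6.226

∠ESW = 81.0° gives SW at 6.300° from the x-axis; with |SW| = 19.3, W = (-2.258, 2.409). SW is perpendicular to WJ, so WJ runs at -83.70°; with |WJ| = 26.1, J = (0.6061, -23.53). Then |CJ| = |J − C| = 6.226.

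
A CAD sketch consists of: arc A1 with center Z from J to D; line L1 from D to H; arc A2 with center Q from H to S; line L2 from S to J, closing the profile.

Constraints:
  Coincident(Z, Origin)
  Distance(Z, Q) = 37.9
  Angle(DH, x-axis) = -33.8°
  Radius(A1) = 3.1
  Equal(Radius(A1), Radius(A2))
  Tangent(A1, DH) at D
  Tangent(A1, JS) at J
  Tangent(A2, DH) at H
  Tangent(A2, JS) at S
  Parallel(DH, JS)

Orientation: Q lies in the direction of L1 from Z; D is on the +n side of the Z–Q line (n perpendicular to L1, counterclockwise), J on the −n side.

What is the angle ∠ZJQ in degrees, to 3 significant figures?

85.3°

The slot axis is L1's direction at -33.8°, so u = (cos -33.8°, sin -33.8°) = (0.831, -0.556) and n = (−sin -33.8°, cos -33.8°) = (0.556, 0.831). Z is at the origin and Q lies 37.9 along u from Z, so Q = 37.9·u = (31.5, -21.1). Tangency of A1 to both parallel lines with radius 3.1 puts D and J at Z ± 3.1·n: D = (1.72, 2.58), J = (-1.72, -2.58). Then cos ∠ZJQ = JZ·JQ / (|JZ||JQ|), giving 85.3°.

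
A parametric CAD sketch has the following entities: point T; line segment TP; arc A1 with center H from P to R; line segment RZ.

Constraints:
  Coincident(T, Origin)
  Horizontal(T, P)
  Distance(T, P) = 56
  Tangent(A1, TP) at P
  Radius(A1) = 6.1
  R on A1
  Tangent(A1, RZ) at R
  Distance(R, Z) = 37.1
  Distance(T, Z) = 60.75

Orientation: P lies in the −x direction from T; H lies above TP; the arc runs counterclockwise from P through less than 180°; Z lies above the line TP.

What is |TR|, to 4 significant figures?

50.24

Checks: |HP| = 6.100 ✓; |HR| = 6.100 ✓; ∠(HR, RZ) = 90.00° ✓; |RZ| = 37.10 ✓; |TZ| = 60.75 ✓.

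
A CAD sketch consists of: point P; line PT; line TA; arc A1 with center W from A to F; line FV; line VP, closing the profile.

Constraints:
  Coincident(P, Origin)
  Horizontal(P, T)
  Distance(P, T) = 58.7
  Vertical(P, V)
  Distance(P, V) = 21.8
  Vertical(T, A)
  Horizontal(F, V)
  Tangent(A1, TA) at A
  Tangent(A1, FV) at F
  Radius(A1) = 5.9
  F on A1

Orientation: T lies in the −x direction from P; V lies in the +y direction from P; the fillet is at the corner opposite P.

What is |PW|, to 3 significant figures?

55.1

P is at the origin; PT is horizontal with |PT| = 58.7 and T on the −x side, so T = (-58.7, 0.00). PV is vertical with |PV| = 21.8 and V on the +y side, so V = (0.00, 21.8). The virtual corner opposite P is at (-58.7, 21.8). Since A1 is tangent to TA there, WA ⟂ TA and since A1 is tangent to FV there, WF ⟂ FV, with radius 5.9, so the center W sits 5.9 in from both sides at W = (-52.8, 15.9). Then |PW| = |W − P| = 55.1.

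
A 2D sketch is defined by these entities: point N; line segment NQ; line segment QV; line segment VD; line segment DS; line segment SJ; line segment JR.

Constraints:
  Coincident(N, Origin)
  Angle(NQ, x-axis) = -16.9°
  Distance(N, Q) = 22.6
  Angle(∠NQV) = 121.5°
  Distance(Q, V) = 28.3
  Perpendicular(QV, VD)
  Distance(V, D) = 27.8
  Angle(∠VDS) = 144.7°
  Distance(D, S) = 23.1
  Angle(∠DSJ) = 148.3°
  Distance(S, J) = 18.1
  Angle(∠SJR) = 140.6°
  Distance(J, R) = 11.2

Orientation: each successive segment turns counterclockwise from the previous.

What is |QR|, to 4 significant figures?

52.07

∠DSJ = 148.3° gives SJ at -161.4° from the x-axis; with |SJ| = 18.1, J = (-15.32, 32.47). ∠SJR = 140.6° gives JR at -122.0° from the x-axis; with |JR| = 11.2, R = (-21.26, 22.97). Then |QR| = |R − Q| = 52.07.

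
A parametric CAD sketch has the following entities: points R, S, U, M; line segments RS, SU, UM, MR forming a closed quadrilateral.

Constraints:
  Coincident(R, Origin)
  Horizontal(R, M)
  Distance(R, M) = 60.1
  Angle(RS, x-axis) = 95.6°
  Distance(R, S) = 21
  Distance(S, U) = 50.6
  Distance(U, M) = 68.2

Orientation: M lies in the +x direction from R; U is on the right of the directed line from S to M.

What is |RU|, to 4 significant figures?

29.72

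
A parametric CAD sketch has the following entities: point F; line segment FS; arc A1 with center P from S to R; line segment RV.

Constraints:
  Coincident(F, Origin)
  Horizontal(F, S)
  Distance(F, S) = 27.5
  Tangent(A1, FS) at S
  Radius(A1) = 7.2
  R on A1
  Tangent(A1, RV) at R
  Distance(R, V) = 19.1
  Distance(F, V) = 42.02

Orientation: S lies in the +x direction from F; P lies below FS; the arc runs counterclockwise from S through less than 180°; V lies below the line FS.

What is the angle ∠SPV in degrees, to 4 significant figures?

166.9°

F is at the origin; FS is horizontal with |FS| = 27.5 and S on the +x side, so S = (27.50, 0.000). Since A1 is tangent to FS there, PS ⟂ FS, so P = S + (0, -7.2) = (27.50, -7.200). Since PR ⟂ RV (tangency), |PV| = √(7.2² + 19.1²) = 20.41 regardless of where R sits on A1. So V lies on both circle(F, 42.02) and circle(P, 20.41); the below-FS intersection is V = (32.13, -27.08). R is the foot of the tangent from V: R = (21.51, -11.20).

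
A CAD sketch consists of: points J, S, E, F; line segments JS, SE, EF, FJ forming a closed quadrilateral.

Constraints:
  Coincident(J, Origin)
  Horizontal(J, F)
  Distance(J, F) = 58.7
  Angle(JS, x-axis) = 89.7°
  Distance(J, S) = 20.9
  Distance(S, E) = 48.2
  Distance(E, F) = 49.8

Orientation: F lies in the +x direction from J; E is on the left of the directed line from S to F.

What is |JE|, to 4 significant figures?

61.97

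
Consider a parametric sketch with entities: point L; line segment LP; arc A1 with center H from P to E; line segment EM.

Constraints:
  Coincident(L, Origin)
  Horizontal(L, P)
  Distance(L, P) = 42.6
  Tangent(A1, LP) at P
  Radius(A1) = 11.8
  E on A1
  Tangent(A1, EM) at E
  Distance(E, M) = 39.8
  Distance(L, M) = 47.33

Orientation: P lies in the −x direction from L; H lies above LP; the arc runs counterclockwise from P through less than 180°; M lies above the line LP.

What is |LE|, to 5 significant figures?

32.509

L is at the origin; LP is horizontal with |LP| = 42.6 and P on the −x side, so P = (-42.600, 0.0000). The tangent condition forces HP to be normal to LP, so H = P + (0, 11.8) = (-42.600, 11.800). Since HE ⟂ EM (tangency), |HM| = √(11.8² + 39.8²) = 41.512 regardless of where E sits on A1. So M lies on both circle(L, 47.33) and circle(H, 41.512); the above-LP intersection is M = (-16.738, 44.272). E is the foot of the tangent from M: E = (-31.661, 7.3755).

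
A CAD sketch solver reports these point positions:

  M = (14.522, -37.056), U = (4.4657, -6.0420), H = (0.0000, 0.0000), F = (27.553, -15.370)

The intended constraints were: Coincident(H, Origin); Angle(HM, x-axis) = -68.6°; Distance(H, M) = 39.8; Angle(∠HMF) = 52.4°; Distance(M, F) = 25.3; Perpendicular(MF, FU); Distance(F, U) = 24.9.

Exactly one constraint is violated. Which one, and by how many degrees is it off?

Perpendicular(MF, FU) — off by 9.00°.

H = (0.00, 0.00) ✓; HM at -68.60° ✓; |HM| = 39.80 ✓; ∠HMF = 52.40° ✓; |MF| = 25.30 ✓; ∠(MF, FU) = 99.00° ✗; |FU| = 24.90 ✓.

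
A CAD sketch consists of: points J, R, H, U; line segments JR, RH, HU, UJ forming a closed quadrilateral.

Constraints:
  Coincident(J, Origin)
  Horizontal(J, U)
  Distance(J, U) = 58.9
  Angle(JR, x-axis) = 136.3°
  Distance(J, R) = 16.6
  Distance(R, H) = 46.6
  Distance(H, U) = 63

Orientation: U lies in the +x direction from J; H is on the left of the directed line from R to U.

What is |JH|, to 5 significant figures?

50.646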